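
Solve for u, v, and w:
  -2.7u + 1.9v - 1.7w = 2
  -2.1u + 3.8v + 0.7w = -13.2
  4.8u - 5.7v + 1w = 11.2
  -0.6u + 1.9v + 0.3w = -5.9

u = 1, v = -2, w = -5

Row-reduce the augmented matrix:
R1 ← R1 / (-27/10).
R2 ← R2 + 21/10·R1.
R3 ← R3 − 24/5·R1.
R4 ← R4 + 3/5·R1.
R2 ← R2 / (209/90).
R1 ← R1 + 19/27·R2.
R3 ← R3 + 209/90·R2.
R4 ← R4 − 133/90·R2.
Swap R3 and R4.
R3 ← R3 / (-67/110).
R1 ← R1 − 41/33·R3.
R2 ← R2 − 182/209·R3.
R4 reduces to 0 = 0, so the extra equation is consistent.
Reading off the reduced rows gives u = 1, v = -2, w = -5.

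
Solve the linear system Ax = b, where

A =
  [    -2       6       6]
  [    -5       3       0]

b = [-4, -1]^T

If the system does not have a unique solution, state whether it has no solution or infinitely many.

infinitely many solutions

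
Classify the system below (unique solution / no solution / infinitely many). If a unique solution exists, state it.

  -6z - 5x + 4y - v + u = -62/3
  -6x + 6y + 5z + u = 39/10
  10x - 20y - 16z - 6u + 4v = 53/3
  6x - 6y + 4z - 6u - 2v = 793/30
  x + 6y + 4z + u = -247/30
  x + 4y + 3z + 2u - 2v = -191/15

Row-reduce the augmented matrix:
R1 ← R1 / (-5).
R2 ← R2 + 6·R1.
R3 ← R3 − 10·R1.
R4 ← R4 − 6·R1.
R5 ← R5 − 1·R1.
R6 ← R6 − 1·R1.
R2 ← R2 / (6/5).
R1 ← R1 + 4/5·R2.
R3 ← R3 + 12·R2.
R4 ← R4 + 6/5·R2.
R5 ← R5 − 34/5·R2.
R6 ← R6 − 24/5·R2.
R3 ← R3 / (94).
R1 ← R1 − 28/3·R3.
R2 ← R2 − 61/6·R3.
R4 ← R4 − 9·R3.
R5 ← R5 + 199/3·R3.
R6 ← R6 + 47·R3.
R4 ← R4 / (-208/47).
R1 ← R1 − 37/141·R4.
R2 ← R2 − 68/141·R4.
R3 ← R3 + 3/47·R4.
R5 ← R5 + 268/141·R4.
R5 ← R5 / (673/156).
R1 ← R1 + 367/624·R5.
R2 ← R2 + 137/156·R5.
R3 ← R3 − 41/208·R5.
R4 ← R4 − 157/208·R5.
R6 reduces to 0 = 0, so the extra equation is consistent.
Reading off the reduced rows gives x = -7/5, y = -9/4, z = 7/3, u = -8/3, v = 2.

x = -7/5, y = -9/4, z = 7/3, u = -8/3, v = 2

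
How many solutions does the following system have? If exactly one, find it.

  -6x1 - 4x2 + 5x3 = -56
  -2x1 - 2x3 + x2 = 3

infinitely many solutions

Row-reduce:
R1 ← R1 / (-6).
R2 ← R2 + 2·R1.
R2 ← R2 / (7/3).
R1 ← R1 − 2/3·R2.
Rank is 2 with 3 unknowns, leaving x3 free.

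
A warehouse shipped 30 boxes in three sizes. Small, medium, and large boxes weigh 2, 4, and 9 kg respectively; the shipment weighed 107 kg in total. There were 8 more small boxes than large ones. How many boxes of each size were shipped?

small boxes: 9, medium boxes: 20, large boxes: 1

Let s = small boxes, m = medium boxes, l = large boxes.
  s + m + l = 30
  2s + 4m + 9l = 107
  s - l = 8
Row-reduce the augmented matrix:
R2 ← R2 − 2·R1.
R3 ← R3 − 1·R1.
R2 ← R2 / (2).
R1 ← R1 − 1·R2.
R3 ← R3 + 1·R2.
R3 ← R3 / (3/2).
R1 ← R1 + 5/2·R3.
R2 ← R2 − 7/2·R3.
Reading off the reduced rows gives s = 9, m = 20, l = 1.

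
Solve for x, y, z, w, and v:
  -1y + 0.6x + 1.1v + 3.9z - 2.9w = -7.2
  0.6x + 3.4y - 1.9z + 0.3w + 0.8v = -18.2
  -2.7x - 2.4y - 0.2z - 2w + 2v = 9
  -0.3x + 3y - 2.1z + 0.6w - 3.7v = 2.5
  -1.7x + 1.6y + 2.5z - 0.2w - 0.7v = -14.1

x = 0, y = -6, z = -3, w = -1, v = -4

Row-reduce the augmented matrix:
R1 ← R1 / (3/5).
R2 ← R2 − 3/5·R1.
R3 ← R3 + 27/10·R1.
R4 ← R4 + 3/10·R1.
R5 ← R5 + 17/10·R1.
R2 ← R2 / (22/5).
R1 ← R1 + 5/3·R2.
R3 ← R3 + 69/10·R2.
R4 ← R4 − 5/2·R2.
R5 ← R5 + 37/30·R2.
R3 ← R3 / (454/55).
R1 ← R1 − 142/33·R3.
R2 ← R2 + 29/22·R3.
R4 ← R4 − 173/55·R3.
R5 ← R5 − 787/66·R3.
R4 ← R4 / (10483/9080).
R1 ← R1 − 4381/2724·R4.
R2 ← R2 + 3177/3632·R4.
R3 ← R3 + 2207/1816·R4.
R5 ← R5 − 379831/54480·R4.
R5 ← R5 / (32550731/1257960).
R1 ← R1 − 373121/62898·R5.
R2 ← R2 + 265147/83864·R5.
R3 ← R3 + 207587/41932·R5.
R4 ← R4 + 98947/20966·R5.
Reading off the reduced rows gives x = 0, y = -6, z = -3, w = -1, v = -4.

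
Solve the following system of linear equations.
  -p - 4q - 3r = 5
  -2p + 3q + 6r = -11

infinitely many solutions

Row-reduce:
R1 ← R1 / (-1).
R2 ← R2 + 2·R1.
R2 ← R2 / (11).
R1 ← R1 − 4·R2.
Rank is 2 with 3 unknowns, leaving r free.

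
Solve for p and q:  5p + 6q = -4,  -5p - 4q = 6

p = -2, q = 1

Row-reduce the augmented matrix:
R1 ← R1 / (5).
R2 ← R2 + 5·R1.
R2 ← R2 / (2).
R1 ← R1 − 6/5·R2.
Reading off the reduced rows gives p = -2, q = 1.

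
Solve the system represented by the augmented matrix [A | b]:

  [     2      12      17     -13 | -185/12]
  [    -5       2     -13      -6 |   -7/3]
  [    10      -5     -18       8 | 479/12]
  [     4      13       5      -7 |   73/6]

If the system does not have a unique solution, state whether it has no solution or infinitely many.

Row-reduce the augmented matrix:
R1 ← R1 / (2).
R2 ← R2 + 5·R1.
R3 ← R3 − 10·R1.
R4 ← R4 − 4·R1.
R2 ← R2 / (32).
R1 ← R1 − 6·R2.
R3 ← R3 + 65·R2.
R4 ← R4 + 11·R2.
R3 ← R3 / (-2757/64).
R1 ← R1 − 95/32·R3.
R2 ← R2 − 59/64·R3.
R4 ← R4 + 1207/64·R3.
R4 ← R4 / (7392/919).
R1 ← R1 − 331/919·R4.
R2 ← R2 + 1208/919·R4.
R3 ← R3 − 111/919·R4.
Reading off the reduced rows gives x_1 = 5/3, x_2 = 7/4, x_3 = -1, x_4 = 7/4.

x_1 = 5/3, x_2 = 7/4, x_3 = -1, x_4 = 7/4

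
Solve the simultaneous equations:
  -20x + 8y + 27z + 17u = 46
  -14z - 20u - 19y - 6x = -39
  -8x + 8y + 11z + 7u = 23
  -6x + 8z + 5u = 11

Row-reduce:
R1 ← R1 / (-20).
R2 ← R2 + 6·R1.
R3 ← R3 + 8·R1.
R4 ← R4 + 6·R1.
R2 ← R2 / (-107/5).
R1 ← R1 + 2/5·R2.
R3 ← R3 − 24/5·R2.
R4 ← R4 + 12/5·R2.
R3 ← R3 / (-509/107).
R1 ← R1 + 401/428·R3.
R2 ← R2 − 221/214·R3.
R4 ← R4 − 509/214·R3.
Row 4 reduces to 0 = -1/2, a contradiction. The system is inconsistent.

no solution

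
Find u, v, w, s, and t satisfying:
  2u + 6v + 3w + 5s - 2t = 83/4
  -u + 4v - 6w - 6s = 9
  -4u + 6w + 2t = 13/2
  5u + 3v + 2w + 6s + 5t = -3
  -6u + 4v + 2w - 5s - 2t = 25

u = 3/2, v = 3, w = 11/4, s = -5/2, t = -2

Row-reduce the augmented matrix:
R1 ← R1 / (2).
R2 ← R2 + 1·R1.
R3 ← R3 + 4·R1.
R4 ← R4 − 5·R1.
R5 ← R5 + 6·R1.
R2 ← R2 / (7).
R1 ← R1 − 3·R2.
R3 ← R3 − 12·R2.
R4 ← R4 + 12·R2.
R5 ← R5 − 22·R2.
R3 ← R3 / (138/7).
R1 ← R1 − 24/7·R3.
R2 ← R2 + 9/14·R3.
R4 ← R4 + 185/14·R3.
R5 ← R5 − 176/7·R3.
R4 ← R4 / (-245/138).
R1 ← R1 − 28/23·R4.
R2 ← R2 − 1/46·R4.
R3 ← R3 − 56/69·R4.
R5 ← R5 − 41/69·R4.
R5 ← R5 / (-437/245).
R1 ← R1 − 176/35·R5.
R2 ← R2 + 13/245·R5.
R3 ← R3 − 129/35·R5.
R4 ← R4 + 1117/245·R5.
Reading off the reduced rows gives u = 3/2, v = 3, w = 11/4, s = -5/2, t = -2.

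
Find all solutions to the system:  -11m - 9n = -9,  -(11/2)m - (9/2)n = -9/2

Row-reduce:
R1 ← R1 / (-11).
R2 ← R2 + 11/2·R1.
Rank is 1 with 2 unknowns, leaving n free.

infinitely many solutions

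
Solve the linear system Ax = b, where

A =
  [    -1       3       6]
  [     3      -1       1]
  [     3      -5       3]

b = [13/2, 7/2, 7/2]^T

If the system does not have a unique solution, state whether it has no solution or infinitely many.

Row-reduce the augmented matrix:
R1 ← R1 / (-1).
R2 ← R2 − 3·R1.
R3 ← R3 − 3·R1.
R2 ← R2 / (8).
R1 ← R1 + 3·R2.
R3 ← R3 − 4·R2.
R3 ← R3 / (23/2).
R1 ← R1 − 9/8·R3.
R2 ← R2 − 19/8·R3.
Reading off the reduced rows gives x_1 = 1, x_2 = 1/2, x_3 = 1.

x_1 = 1, x_2 = 1/2, x_3 = 1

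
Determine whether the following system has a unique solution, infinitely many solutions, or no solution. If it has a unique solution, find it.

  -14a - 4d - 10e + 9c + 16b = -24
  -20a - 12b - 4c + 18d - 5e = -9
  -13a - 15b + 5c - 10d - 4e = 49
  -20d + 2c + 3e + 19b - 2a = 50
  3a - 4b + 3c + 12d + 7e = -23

Row-reduce the augmented matrix:
R1 ← R1 / (-14).
R2 ← R2 + 20·R1.
R3 ← R3 + 13·R1.
R4 ← R4 + 2·R1.
R5 ← R5 − 3·R1.
R2 ← R2 / (-244/7).
R1 ← R1 + 8/7·R2.
R3 ← R3 + 209/7·R2.
R4 ← R4 − 117/7·R2.
R5 ← R5 + 4/7·R2.
R3 ← R3 / (676/61).
R1 ← R1 + 11/122·R3.
R2 ← R2 − 59/122·R3.
R4 ← R4 + 899/122·R3.
R5 ← R5 − 635/122·R3.
R4 ← R4 / (-69611/2704).
R1 ← R1 + 1915/2704·R4.
R2 ← R2 − 1299/2704·R4.
R3 ← R3 + 3245/1352·R4.
R5 ← R5 − 62859/2704·R4.
R5 ← R5 / (861487/69611).
R1 ← R1 − 13408/69611·R5.
R2 ← R2 + 1207/69611·R5.
R3 ← R3 + 62884/69611·R5.
R4 ← R4 + 38435/139222·R5.
Reading off the reduced rows gives a = -2, b = -1, c = -2, d = -3, e = 3.

a = -2, b = -1, c = -2, d = -3, e = 3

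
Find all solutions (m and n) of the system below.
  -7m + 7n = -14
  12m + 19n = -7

Row-reduce the augmented matrix:
R1 ← R1 / (-7).
R2 ← R2 − 12·R1.
R2 ← R2 / (31).
R1 ← R1 + 1·R2.
Reading off the reduced rows gives m = 1, n = -1.

m = 1, n = -1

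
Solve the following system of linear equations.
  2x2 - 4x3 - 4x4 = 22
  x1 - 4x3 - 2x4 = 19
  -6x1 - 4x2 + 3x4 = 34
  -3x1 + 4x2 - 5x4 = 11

Row-reduce the augmented matrix:
Swap R1 and R2.
R3 ← R3 + 6·R1.
R4 ← R4 + 3·R1.
R2 ← R2 / (2).
R3 ← R3 + 4·R2.
R4 ← R4 − 4·R2.
R3 ← R3 / (-32).
R1 ← R1 + 4·R3.
R2 ← R2 + 2·R3.
R4 ← R4 + 4·R3.
R4 ← R4 / (-7/8).
R1 ← R1 − 1/8·R4.
R2 ← R2 + 15/16·R4.
R3 ← R3 − 17/32·R4.
Reading off the reduced rows gives x1 = -5, x2 = -1, x3 = -6, x4 = 0.

x1 = -5, x2 = -1, x3 = -6, x4 = 0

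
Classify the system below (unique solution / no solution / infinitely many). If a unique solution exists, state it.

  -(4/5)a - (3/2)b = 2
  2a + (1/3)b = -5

a = -5/2, b = 0

Row-reduce the augmented matrix:
R1 ← R1 / (-4/5).
R2 ← R2 − 2·R1.
R2 ← R2 / (-41/12).
R1 ← R1 − 15/8·R2.
Reading off the reduced rows gives a = -5/2, b = 0.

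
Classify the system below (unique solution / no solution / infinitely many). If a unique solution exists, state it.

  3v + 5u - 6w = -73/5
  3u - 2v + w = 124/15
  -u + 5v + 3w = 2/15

u = 1, v = -4/3, w = 13/5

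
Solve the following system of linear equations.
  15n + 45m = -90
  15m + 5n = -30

Row-reduce:
R1 ← R1 / (45).
R2 ← R2 − 15·R1.
Rank is 1 with 2 unknowns, leaving n free.

infinitely many solutions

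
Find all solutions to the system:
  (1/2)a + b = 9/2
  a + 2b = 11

no solution

Row-reduce:
R1 ← R1 / (1/2).
R2 ← R2 − 1·R1.
Row 2 reduces to 0 = 2, a contradiction. The system is inconsistent.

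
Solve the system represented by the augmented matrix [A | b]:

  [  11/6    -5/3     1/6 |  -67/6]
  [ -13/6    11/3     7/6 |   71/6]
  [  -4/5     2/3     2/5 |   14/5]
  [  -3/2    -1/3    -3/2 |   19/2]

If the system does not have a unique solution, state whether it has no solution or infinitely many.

Row-reduce:
R1 ← R1 / (11/6).
R2 ← R2 + 13/6·R1.
R3 ← R3 + 4/5·R1.
R4 ← R4 + 3/2·R1.
R2 ← R2 / (56/33).
R1 ← R1 + 10/11·R2.
R3 ← R3 + 2/33·R2.
R4 ← R4 + 56/33·R2.
R3 ← R3 / (73/140).
R1 ← R1 − 23/28·R3.
R2 ← R2 − 45/56·R3.
Row 4 reduces to 0 = -1, a contradiction. The system is inconsistent.

no solution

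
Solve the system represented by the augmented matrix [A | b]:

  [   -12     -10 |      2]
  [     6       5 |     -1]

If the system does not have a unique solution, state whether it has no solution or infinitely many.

Row-reduce:
R1 ← R1 / (-12).
R2 ← R2 − 6·R1.
Rank is 1 with 2 unknowns, leaving x_2 free.

infinitely many solutions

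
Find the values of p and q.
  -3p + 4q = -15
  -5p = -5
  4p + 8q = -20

p = 1, q = -3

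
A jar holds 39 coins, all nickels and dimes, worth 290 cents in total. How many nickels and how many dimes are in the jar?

Let n = nickels, d = dimes.
  n + d = 39
  5n + 10d = 290
From equation 1: n = 39 − d.
Substitute into equation 2 and solve: d = 19.
Then n = 20.

nickels: 20, dimes: 19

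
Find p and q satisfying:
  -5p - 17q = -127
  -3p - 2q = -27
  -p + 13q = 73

Row-reduce the augmented matrix:
R1 ← R1 / (-5).
R2 ← R2 + 3·R1.
R3 ← R3 + 1·R1.
R2 ← R2 / (41/5).
R1 ← R1 − 17/5·R2.
R3 ← R3 − 82/5·R2.
R3 reduces to 0 = 0, so the extra equation is consistent.
Reading off the reduced rows gives p = 5, q = 6.

p = 5, q = 6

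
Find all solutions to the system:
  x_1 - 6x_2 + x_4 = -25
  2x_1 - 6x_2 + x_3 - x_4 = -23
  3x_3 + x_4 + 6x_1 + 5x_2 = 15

infinitely many solutions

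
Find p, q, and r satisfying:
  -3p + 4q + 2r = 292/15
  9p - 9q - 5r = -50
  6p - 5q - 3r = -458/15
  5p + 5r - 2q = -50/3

p = -8/3, q = 8/3, r = 2/5

Row-reduce the augmented matrix:
R1 ← R1 / (-3).
R2 ← R2 − 9·R1.
R3 ← R3 − 6·R1.
R4 ← R4 − 5·R1.
R2 ← R2 / (3).
R1 ← R1 + 4/3·R2.
R3 ← R3 − 3·R2.
R4 ← R4 − 14/3·R2.
Swap R3 and R4.
R3 ← R3 / (61/9).
R1 ← R1 + 2/9·R3.
R2 ← R2 − 1/3·R3.
R4 reduces to 0 = 0, so the extra equation is consistent.
Reading off the reduced rows gives p = -8/3, q = 8/3, r = 2/5.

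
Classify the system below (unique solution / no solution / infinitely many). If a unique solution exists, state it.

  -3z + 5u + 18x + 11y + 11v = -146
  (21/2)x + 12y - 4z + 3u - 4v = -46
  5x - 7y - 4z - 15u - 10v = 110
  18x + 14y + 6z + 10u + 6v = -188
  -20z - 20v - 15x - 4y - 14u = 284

Row-reduce:
R1 ← R1 / (18).
R2 ← R2 − 21/2·R1.
R3 ← R3 − 5·R1.
R4 ← R4 − 18·R1.
R5 ← R5 + 15·R1.
R2 ← R2 / (67/12).
R1 ← R1 − 11/18·R2.
R3 ← R3 + 181/18·R2.
R4 ← R4 − 3·R2.
R5 ← R5 − 31/6·R2.
R3 ← R3 / (-1451/201).
R1 ← R1 − 16/201·R3.
R2 ← R2 + 27/67·R3.
R4 ← R4 − 684/67·R3.
R5 ← R5 + 1368/67·R3.
R4 ← R4 / (-26132/1451).
R1 ← R1 − 130/1451·R4.
R2 ← R2 − 1337/1451·R4.
R3 ← R3 − 3264/1451·R4.
R5 ← R5 − 52264/1451·R4.
Rank is 4 with 5 unknowns, leaving v free.

infinitely many solutions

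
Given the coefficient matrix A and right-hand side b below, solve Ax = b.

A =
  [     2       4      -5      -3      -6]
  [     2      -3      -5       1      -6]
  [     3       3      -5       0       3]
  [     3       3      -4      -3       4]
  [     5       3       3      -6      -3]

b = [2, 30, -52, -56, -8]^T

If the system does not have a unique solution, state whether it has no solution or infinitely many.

x_1 = -4, x_2 = -4, x_3 = 2, x_4 = 0, x_5 = -6

Row-reduce the augmented matrix:
R1 ← R1 / (2).
R2 ← R2 − 2·R1.
R3 ← R3 − 3·R1.
R4 ← R4 − 3·R1.
R5 ← R5 − 5·R1.
R2 ← R2 / (-7).
R1 ← R1 − 2·R2.
R3 ← R3 + 3·R2.
R4 ← R4 + 3·R2.
R5 ← R5 + 7·R2.
R3 ← R3 / (5/2).
R1 ← R1 + 5/2·R3.
R4 ← R4 − 7/2·R3.
R5 ← R5 − 31/2·R3.
R4 ← R4 / (-144/35).
R1 ← R1 − 17/7·R4.
R2 ← R2 + 4/7·R4.
R3 ← R3 − 39/35·R4.
R5 ← R5 + 692/35·R4.
R5 ← R5 / (-1589/36).
R1 ← R1 − 973/144·R5.
R2 ← R2 − 19/36·R5.
R3 ← R3 − 181/48·R5.
R4 ← R4 − 133/144·R5.
Reading off the reduced rows gives x_1 = -4, x_2 = -4, x_3 = 2, x_4 = 0, x_5 = -6.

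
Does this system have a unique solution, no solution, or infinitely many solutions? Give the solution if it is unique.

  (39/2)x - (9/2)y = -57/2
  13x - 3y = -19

Row-reduce:
R1 ← R1 / (39/2).
R2 ← R2 − 13·R1.
Rank is 1 with 2 unknowns, leaving y free.

infinitely many solutions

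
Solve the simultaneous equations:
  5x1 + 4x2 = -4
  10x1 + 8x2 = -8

infinitely many solutions

Row-reduce:
R1 ← R1 / (5).
R2 ← R2 − 10·R1.
Rank is 1 with 2 unknowns, leaving x2 free.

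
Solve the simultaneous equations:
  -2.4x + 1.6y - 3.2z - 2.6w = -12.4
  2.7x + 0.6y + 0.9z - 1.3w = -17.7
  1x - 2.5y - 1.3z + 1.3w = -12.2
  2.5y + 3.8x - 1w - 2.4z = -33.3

x = -6, y = 3, z = 5, w = 6

Row-reduce the augmented matrix:
R1 ← R1 / (-12/5).
R2 ← R2 − 27/10·R1.
R3 ← R3 − 1·R1.
R4 ← R4 − 19/5·R1.
R2 ← R2 / (12/5).
R1 ← R1 + 2/3·R2.
R3 ← R3 + 11/6·R2.
R4 ← R4 − 151/30·R2.
R3 ← R3 / (-1127/240).
R1 ← R1 − 7/12·R3.
R2 ← R2 + 9/8·R3.
R4 ← R4 + 433/240·R3.
R4 ← R4 / (28817/5880).
R1 ← R1 + 13/28·R4.
R2 ← R2 + 611/588·R4.
R3 ← R3 − 377/588·R4.
Reading off the reduced rows gives x = -6, y = 3, z = 5, w = 6.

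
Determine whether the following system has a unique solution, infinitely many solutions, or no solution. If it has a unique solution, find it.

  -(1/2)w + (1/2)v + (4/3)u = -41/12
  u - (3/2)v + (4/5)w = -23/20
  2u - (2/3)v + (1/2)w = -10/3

u = -2, v = 1/2, w = 2

Row-reduce the augmented matrix:
R1 ← R1 / (4/3).
R2 ← R2 − 1·R1.
R3 ← R3 − 2·R1.
R2 ← R2 / (-15/8).
R1 ← R1 − 3/8·R2.
R3 ← R3 + 17/12·R2.
R3 ← R3 / (163/450).
R1 ← R1 + 7/50·R3.
R2 ← R2 + 47/75·R3.
Reading off the reduced rows gives u = -2, v = 1/2, w = 2.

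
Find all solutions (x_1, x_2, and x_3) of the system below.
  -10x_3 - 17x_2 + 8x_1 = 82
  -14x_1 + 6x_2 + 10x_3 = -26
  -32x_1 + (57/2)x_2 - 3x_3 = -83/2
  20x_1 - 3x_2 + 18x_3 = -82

no solution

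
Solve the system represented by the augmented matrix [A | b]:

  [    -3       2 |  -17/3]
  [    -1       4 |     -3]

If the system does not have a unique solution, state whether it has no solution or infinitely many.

x_1 = 5/3, x_2 = -1/3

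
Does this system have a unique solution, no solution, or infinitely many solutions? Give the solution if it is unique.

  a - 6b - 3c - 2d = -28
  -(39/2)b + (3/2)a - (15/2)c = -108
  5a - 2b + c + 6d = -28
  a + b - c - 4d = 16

Row-reduce:
R2 ← R2 − 3/2·R1.
R3 ← R3 − 5·R1.
R4 ← R4 − 1·R1.
R2 ← R2 / (-21/2).
R1 ← R1 + 6·R2.
R3 ← R3 − 28·R2.
R4 ← R4 − 7·R2.
R3 ← R3 / (8).
R1 ← R1 + 9/7·R3.
R2 ← R2 − 2/7·R3.
Rank is 3 with 4 unknowns, leaving d free.

infinitely many solutions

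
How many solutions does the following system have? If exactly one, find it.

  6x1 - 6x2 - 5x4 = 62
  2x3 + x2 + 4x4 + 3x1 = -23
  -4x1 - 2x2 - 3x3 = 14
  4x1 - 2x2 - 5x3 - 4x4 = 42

x1 = 1, x2 = -6, x3 = -2, x4 = -4

Row-reduce the augmented matrix:
R1 ← R1 / (6).
R2 ← R2 − 3·R1.
R3 ← R3 + 4·R1.
R4 ← R4 − 4·R1.
R2 ← R2 / (4).
R1 ← R1 + 1·R2.
R3 ← R3 + 6·R2.
R4 ← R4 − 2·R2.
Swap R3 and R4.
R3 ← R3 / (-6).
R1 ← R1 − 1/2·R3.
R2 ← R2 − 1/2·R3.
R4 ← R4 / (77/12).
R1 ← R1 − 67/144·R4.
R2 ← R2 − 187/144·R4.
R3 ← R3 − 47/72·R4.
Reading off the reduced rows gives x1 = 1, x2 = -6, x3 = -2, x4 = -4.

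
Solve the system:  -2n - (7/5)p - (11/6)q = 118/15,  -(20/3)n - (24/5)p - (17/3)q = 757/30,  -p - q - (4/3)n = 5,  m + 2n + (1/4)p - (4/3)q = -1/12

no solution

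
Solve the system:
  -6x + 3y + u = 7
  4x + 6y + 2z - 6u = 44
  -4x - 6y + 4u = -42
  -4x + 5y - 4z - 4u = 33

x = 1, y = 5, z = -1, u = -2

Row-reduce the augmented matrix:
R1 ← R1 / (-6).
R2 ← R2 − 4·R1.
R3 ← R3 + 4·R1.
R4 ← R4 + 4·R1.
R2 ← R2 / (8).
R1 ← R1 + 1/2·R2.
R3 ← R3 + 8·R2.
R4 ← R4 − 3·R2.
R3 ← R3 / (2).
R1 ← R1 − 1/8·R3.
R2 ← R2 − 1/4·R3.
R4 ← R4 + 19/4·R3.
R4 ← R4 / (-89/12).
R1 ← R1 + 3/8·R4.
R2 ← R2 + 5/12·R4.
R3 ← R3 + 1·R4.
Reading off the reduced rows gives x = 1, y = 5, z = -1, u = -2.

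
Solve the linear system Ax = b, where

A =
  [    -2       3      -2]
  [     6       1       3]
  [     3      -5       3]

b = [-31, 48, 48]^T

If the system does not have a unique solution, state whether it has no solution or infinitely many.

x_1 = 6, x_2 = -3, x_3 = 5

Row-reduce the augmented matrix:
R1 ← R1 / (-2).
R2 ← R2 − 6·R1.
R3 ← R3 − 3·R1.
R2 ← R2 / (10).
R1 ← R1 + 3/2·R2.
R3 ← R3 + 1/2·R2.
R3 ← R3 / (-3/20).
R1 ← R1 − 11/20·R3.
R2 ← R2 + 3/10·R3.
Reading off the reduced rows gives x_1 = 6, x_2 = -3, x_3 = 5.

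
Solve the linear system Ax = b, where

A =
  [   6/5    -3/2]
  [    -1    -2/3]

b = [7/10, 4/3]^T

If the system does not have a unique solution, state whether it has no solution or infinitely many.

Row-reduce the augmented matrix:
R1 ← R1 / (6/5).
R2 ← R2 + 1·R1.
R2 ← R2 / (-23/12).
R1 ← R1 + 5/4·R2.
Reading off the reduced rows gives x_1 = -2/3, x_2 = -1.

x_1 = -2/3, x_2 = -1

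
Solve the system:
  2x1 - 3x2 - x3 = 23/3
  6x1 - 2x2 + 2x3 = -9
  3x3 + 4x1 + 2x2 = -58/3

x1 = -3/2, x2 = -8/3, x3 = -8/3

Row-reduce the augmented matrix:
R1 ← R1 / (2).
R2 ← R2 − 6·R1.
R3 ← R3 − 4·R1.
R2 ← R2 / (7).
R1 ← R1 + 3/2·R2.
R3 ← R3 − 8·R2.
R3 ← R3 / (-5/7).
R1 ← R1 − 4/7·R3.
R2 ← R2 − 5/7·R3.
Reading off the reduced rows gives x1 = -3/2, x2 = -8/3, x3 = -8/3.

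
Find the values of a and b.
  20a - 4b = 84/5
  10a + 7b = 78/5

a = 1, b = 4/5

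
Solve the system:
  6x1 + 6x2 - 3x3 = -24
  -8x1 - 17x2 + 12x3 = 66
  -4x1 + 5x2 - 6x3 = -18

Row-reduce:
R1 ← R1 / (6).
R2 ← R2 + 8·R1.
R3 ← R3 + 4·R1.
R2 ← R2 / (-9).
R1 ← R1 − 1·R2.
R3 ← R3 − 9·R2.
Rank is 2 with 3 unknowns, leaving x3 free.

infinitely many solutions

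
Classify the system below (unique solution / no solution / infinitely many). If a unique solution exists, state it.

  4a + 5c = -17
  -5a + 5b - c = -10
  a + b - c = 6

a = 2, b = -1, c = -5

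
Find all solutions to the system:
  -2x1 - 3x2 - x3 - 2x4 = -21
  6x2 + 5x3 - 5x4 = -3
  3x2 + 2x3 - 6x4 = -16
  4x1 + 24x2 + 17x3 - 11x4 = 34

no solution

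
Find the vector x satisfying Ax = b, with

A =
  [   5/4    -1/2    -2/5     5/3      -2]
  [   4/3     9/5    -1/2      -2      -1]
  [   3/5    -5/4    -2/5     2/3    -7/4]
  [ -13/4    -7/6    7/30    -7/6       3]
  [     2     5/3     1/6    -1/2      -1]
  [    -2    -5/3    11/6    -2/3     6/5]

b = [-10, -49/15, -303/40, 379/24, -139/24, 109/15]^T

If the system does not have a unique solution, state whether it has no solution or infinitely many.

x_1 = -2, x_2 = 1/2, x_3 = 0, x_4 = -3/4, x_5 = 3

Row-reduce the augmented matrix:
R1 ← R1 / (5/4).
R2 ← R2 − 4/3·R1.
R3 ← R3 − 3/5·R1.
R4 ← R4 + 13/4·R1.
R5 ← R5 − 2·R1.
R6 ← R6 + 2·R1.
R2 ← R2 / (7/3).
R1 ← R1 + 2/5·R2.
R3 ← R3 + 101/100·R2.
R4 ← R4 + 37/15·R2.
R5 ← R5 − 37/15·R2.
R6 ← R6 + 37/15·R2.
R3 ← R3 / (-8391/35000).
R1 ← R1 + 291/875·R3.
R2 ← R2 + 11/350·R3.
R4 ← R4 + 2321/2625·R3.
R5 ← R5 − 2321/2625·R3.
R6 ← R6 − 2929/2625·R3.
R4 ← R4 / (286753/50346).
R1 ← R1 − 8780/2797·R4.
R2 ← R2 + 3880/2797·R4.
R3 ← R3 − 61900/8391·R4.
R5 ← R5 + 286753/50346·R4.
R6 ← R6 + 257392/25173·R4.
Swap R5 and R6.
R5 ← R5 / (-2884237/1433765).
R1 ← R1 + 300170/286753·R5.
R2 ← R2 − 473065/860259·R5.
R3 ← R3 − 960320/860259·R5.
R4 ← R4 − 5156/286753·R5.
R6 reduces to 0 = 0, so the extra equation is consistent.
Reading off the reduced rows gives x_1 = -2, x_2 = 1/2, x_3 = 0, x_4 = -3/4, x_5 = 3.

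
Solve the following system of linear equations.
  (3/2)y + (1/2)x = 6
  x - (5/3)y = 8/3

From equation 2: x = 8/3 + 5/3·y.
Substitute into equation 1 and solve: y = 2.
Then x = 6.

x = 6, y = 2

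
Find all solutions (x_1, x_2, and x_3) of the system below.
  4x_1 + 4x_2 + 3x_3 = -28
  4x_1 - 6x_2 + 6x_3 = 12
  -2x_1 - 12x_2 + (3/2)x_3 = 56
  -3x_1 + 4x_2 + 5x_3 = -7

Row-reduce:
R1 ← R1 / (4).
R2 ← R2 − 4·R1.
R3 ← R3 + 2·R1.
R4 ← R4 + 3·R1.
R2 ← R2 / (-10).
R1 ← R1 − 1·R2.
R3 ← R3 + 10·R2.
R4 ← R4 − 7·R2.
Swap R3 and R4.
R3 ← R3 / (187/20).
R1 ← R1 − 21/20·R3.
R2 ← R2 + 3/10·R3.
Row 4 reduces to 0 = 2, a contradiction. The system is inconsistent.

no solution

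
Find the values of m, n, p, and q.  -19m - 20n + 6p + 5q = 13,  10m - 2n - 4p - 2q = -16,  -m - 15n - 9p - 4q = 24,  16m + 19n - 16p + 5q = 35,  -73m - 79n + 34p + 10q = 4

m = -3, n = 1, p = -4, q = 0

Row-reduce the augmented matrix:
R1 ← R1 / (-19).
R2 ← R2 − 10·R1.
R3 ← R3 + 1·R1.
R4 ← R4 − 16·R1.
R5 ← R5 + 73·R1.
R2 ← R2 / (-238/19).
R1 ← R1 − 20/19·R2.
R3 ← R3 + 265/19·R2.
R4 ← R4 − 41/19·R2.
R5 ← R5 + 41/19·R2.
R3 ← R3 / (-997/119).
R1 ← R1 + 46/119·R3.
R2 ← R2 − 8/119·R3.
R4 ← R4 + 1320/119·R3.
R5 ← R5 − 1320/119·R3.
R4 ← R4 / (15847/997).
R1 ← R1 − 19/997·R4.
R2 ← R2 + 90/997·R4.
R3 ← R3 − 591/997·R4.
R5 ← R5 + 15847/997·R4.
R5 reduces to 0 = 0, so the extra equation is consistent.
Reading off the reduced rows gives m = -3, n = 1, p = -4, q = 0.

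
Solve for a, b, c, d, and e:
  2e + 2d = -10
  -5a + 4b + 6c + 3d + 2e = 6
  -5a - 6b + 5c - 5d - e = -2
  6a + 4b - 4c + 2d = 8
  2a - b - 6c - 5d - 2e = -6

Row-reduce the augmented matrix:
Swap R1 and R2.
R1 ← R1 / (-5).
R3 ← R3 + 5·R1.
R4 ← R4 − 6·R1.
R5 ← R5 − 2·R1.
Swap R2 and R3.
R2 ← R2 / (-10).
R1 ← R1 + 4/5·R2.
R4 ← R4 − 44/5·R2.
R5 ← R5 − 3/5·R2.
Swap R3 and R4.
R3 ← R3 / (58/25).
R1 ← R1 + 28/25·R3.
R2 ← R2 − 1/10·R3.
R5 ← R5 + 183/50·R3.
R4 ← R4 / (2).
R1 ← R1 + 19/29·R4.
R2 ← R2 − 25/29·R4.
R3 ← R3 + 18/29·R4.
R5 ← R5 + 190/29·R4.
R5 ← R5 / (139/29).
R1 ← R1 − 11/29·R5.
R2 ← R2 + 16/29·R5.
R3 ← R3 − 15/29·R5.
R4 ← R4 − 1·R5.
Reading off the reduced rows gives a = 2, b = 2, c = 3, d = 0, e = -5.

a = 2, b = 2, c = 3, d = 0, e = -5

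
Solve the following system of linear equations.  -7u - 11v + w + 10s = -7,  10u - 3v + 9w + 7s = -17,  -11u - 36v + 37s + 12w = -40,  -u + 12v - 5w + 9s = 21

no solution

Row-reduce:
R1 ← R1 / (-7).
R2 ← R2 − 10·R1.
R3 ← R3 + 11·R1.
R4 ← R4 + 1·R1.
R2 ← R2 / (-131/7).
R1 ← R1 − 11/7·R2.
R3 ← R3 + 131/7·R2.
R4 ← R4 − 95/7·R2.
Swap R3 and R4.
R3 ← R3 / (317/131).
R1 ← R1 − 96/131·R3.
R2 ← R2 + 73/131·R3.
Row 4 reduces to 0 = -2, a contradiction. The system is inconsistent.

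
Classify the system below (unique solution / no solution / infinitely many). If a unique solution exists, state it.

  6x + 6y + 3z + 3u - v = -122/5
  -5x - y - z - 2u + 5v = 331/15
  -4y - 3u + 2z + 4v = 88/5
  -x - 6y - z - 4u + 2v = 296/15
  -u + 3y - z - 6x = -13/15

x = -1, y = -12/5, z = -1, u = 2/3, v = 3

Row-reduce the augmented matrix:
R1 ← R1 / (6).
R2 ← R2 + 5·R1.
R4 ← R4 + 1·R1.
R5 ← R5 + 6·R1.
R2 ← R2 / (4).
R1 ← R1 − 1·R2.
R3 ← R3 + 4·R2.
R4 ← R4 + 5·R2.
R5 ← R5 − 9·R2.
R3 ← R3 / (7/2).
R1 ← R1 − 1/8·R3.
R2 ← R2 − 3/8·R3.
R4 ← R4 − 11/8·R3.
R5 ← R5 + 11/8·R3.
R4 ← R4 / (-53/28).
R1 ← R1 − 13/28·R4.
R2 ← R2 − 11/28·R4.
R3 ← R3 + 5/7·R4.
R5 ← R5 + 3/28·R4.
R5 ← R5 / (-1174/159).
R1 ← R1 + 89/159·R5.
R2 ← R2 − 51/53·R5.
R3 ← R3 − 47/53·R5.
R4 ← R4 + 322/159·R5.
Reading off the reduced rows gives x = -1, y = -12/5, z = -1, u = 2/3, v = 3.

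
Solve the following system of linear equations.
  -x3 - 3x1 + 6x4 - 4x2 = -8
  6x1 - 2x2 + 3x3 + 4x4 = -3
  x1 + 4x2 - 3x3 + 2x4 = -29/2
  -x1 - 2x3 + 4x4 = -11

no solution

Row-reduce:
R1 ← R1 / (-3).
R2 ← R2 − 6·R1.
R3 ← R3 − 1·R1.
R4 ← R4 + 1·R1.
R2 ← R2 / (-10).
R1 ← R1 − 4/3·R2.
R3 ← R3 − 8/3·R2.
R4 ← R4 − 4/3·R2.
R3 ← R3 / (-46/15).
R1 ← R1 − 7/15·R3.
R2 ← R2 + 1/10·R3.
R4 ← R4 + 23/15·R3.
Row 4 reduces to 0 = 1/4, a contradiction. The system is inconsistent.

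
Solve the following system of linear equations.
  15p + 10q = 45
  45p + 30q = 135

infinitely many solutions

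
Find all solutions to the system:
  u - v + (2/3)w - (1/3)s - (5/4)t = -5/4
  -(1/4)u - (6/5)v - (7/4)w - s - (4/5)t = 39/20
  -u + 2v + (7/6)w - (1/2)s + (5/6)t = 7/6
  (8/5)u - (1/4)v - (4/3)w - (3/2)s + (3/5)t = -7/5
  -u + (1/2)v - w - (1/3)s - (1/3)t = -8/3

Row-reduce the augmented matrix:
R2 ← R2 + 1/4·R1.
R3 ← R3 + 1·R1.
R4 ← R4 − 8/5·R1.
R5 ← R5 + 1·R1.
R2 ← R2 / (-29/20).
R1 ← R1 + 1·R2.
R3 ← R3 − 1·R2.
R4 ← R4 − 27/20·R2.
R5 ← R5 + 1/2·R2.
R3 ← R3 / (43/58).
R1 ← R1 − 51/29·R3.
R2 ← R2 − 95/87·R3.
R4 ← R4 + 2247/580·R3.
R5 ← R5 − 37/174·R3.
R4 ← R4 / (-6601/645).
R1 ← R1 − 179/43·R4.
R2 ← R2 − 1190/387·R4.
R3 ← R3 + 275/129·R4.
R5 ← R5 − 62/387·R4.
R5 ← R5 / (-55399/59409).
R1 ← R1 − 47041/105616·R5.
R2 ← R2 − 76189/67896·R5.
R3 ← R3 + 200897/316848·R5.
R4 ← R4 − 47703/105616·R5.
Reading off the reduced rows gives u = -4, v = -6, w = 3, s = -3, t = 5.

u = -4, v = -6, w = 3, s = -3, t = 5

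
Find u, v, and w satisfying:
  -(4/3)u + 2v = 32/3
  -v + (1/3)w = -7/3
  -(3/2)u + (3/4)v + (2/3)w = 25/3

Row-reduce the augmented matrix:
R1 ← R1 / (-4/3).
R3 ← R3 + 3/2·R1.
R2 ← R2 / (-1).
R1 ← R1 + 3/2·R2.
R3 ← R3 + 3/2·R2.
R3 ← R3 / (1/6).
R1 ← R1 + 1/2·R3.
R2 ← R2 + 1/3·R3.
Reading off the reduced rows gives u = -5, v = 2, w = -1.

u = -5, v = 2, w = -1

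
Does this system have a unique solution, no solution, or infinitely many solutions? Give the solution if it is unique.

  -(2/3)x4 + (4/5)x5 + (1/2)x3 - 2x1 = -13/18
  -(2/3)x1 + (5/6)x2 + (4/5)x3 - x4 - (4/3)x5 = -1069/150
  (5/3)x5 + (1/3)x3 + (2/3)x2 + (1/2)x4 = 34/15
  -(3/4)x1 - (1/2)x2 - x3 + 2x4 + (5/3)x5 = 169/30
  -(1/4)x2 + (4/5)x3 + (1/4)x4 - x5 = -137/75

x1 = 6/5, x2 = -3, x3 = -1/5, x4 = 1/3, x5 = 5/2

Row-reduce the augmented matrix:
R1 ← R1 / (-2).
R2 ← R2 + 2/3·R1.
R4 ← R4 + 3/4·R1.
R2 ← R2 / (5/6).
R3 ← R3 − 2/3·R2.
R4 ← R4 + 1/2·R2.
R5 ← R5 + 1/4·R2.
R3 ← R3 / (-13/75).
R1 ← R1 + 1/4·R3.
R2 ← R2 − 19/25·R3.
R4 ← R4 + 323/400·R3.
R5 ← R5 − 99/100·R3.
R4 ← R4 / (-1433/416).
R1 ← R1 + 401/312·R4.
R2 ← R2 − 311/78·R4.
R3 ← R3 + 505/78·R4.
R5 ← R5 − 2005/312·R4.
R5 ← R5 / (-1225303/128970).
R1 ← R1 − 20644/64485·R5.
R2 ← R2 + 284932/64485·R5.
R3 ← R3 − 103648/12897·R5.
R4 ← R4 − 83122/21495·R5.
Reading off the reduced rows gives x1 = 6/5, x2 = -3, x3 = -1/5, x4 = 1/3, x5 = 5/2.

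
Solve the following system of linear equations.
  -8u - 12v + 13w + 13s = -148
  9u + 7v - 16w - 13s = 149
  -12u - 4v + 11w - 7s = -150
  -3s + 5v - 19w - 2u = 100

u = 6, v = 4, w = -5, s = 1

Row-reduce the augmented matrix:
R1 ← R1 / (-8).
R2 ← R2 − 9·R1.
R3 ← R3 + 12·R1.
R4 ← R4 + 2·R1.
R2 ← R2 / (-13/2).
R1 ← R1 − 3/2·R2.
R3 ← R3 − 14·R2.
R4 ← R4 − 8·R2.
R3 ← R3 / (-149/13).
R1 ← R1 + 101/52·R3.
R2 ← R2 − 11/52·R3.
R4 ← R4 + 1245/52·R3.
R4 ← R4 / (13051/298).
R1 ← R1 − 789/298·R4.
R2 ← R2 + 201/298·R4.
R3 ← R3 − 299/149·R4.
Reading off the reduced rows gives u = 6, v = 4, w = -5, s = 1.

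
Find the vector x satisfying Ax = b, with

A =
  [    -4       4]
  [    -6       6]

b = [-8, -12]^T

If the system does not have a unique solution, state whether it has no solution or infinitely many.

Row-reduce:
R1 ← R1 / (-4).
R2 ← R2 + 6·R1.
Rank is 1 with 2 unknowns, leaving x_2 free.

infinitely many solutions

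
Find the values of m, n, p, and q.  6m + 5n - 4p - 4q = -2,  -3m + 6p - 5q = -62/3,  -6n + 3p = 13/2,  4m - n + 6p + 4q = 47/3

Row-reduce the augmented matrix:
R1 ← R1 / (6).
R2 ← R2 + 3·R1.
R4 ← R4 − 4·R1.
R2 ← R2 / (5/2).
R1 ← R1 − 5/6·R2.
R3 ← R3 + 6·R2.
R4 ← R4 + 13/3·R2.
R3 ← R3 / (63/5).
R1 ← R1 + 2·R3.
R2 ← R2 − 8/5·R3.
R4 ← R4 − 78/5·R3.
R4 ← R4 / (46/3).
R1 ← R1 + 1·R4.
R2 ← R2 + 2/3·R4.
R3 ← R3 + 4/3·R4.
Reading off the reduced rows gives m = 2, n = -4/3, p = -1/2, q = 7/3.

m = 2, n = -4/3, p = -1/2, q = 7/3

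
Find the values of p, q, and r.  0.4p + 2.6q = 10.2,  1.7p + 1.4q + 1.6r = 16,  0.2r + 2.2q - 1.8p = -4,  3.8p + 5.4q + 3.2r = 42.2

p = 6, q = 3, r = 1

Row-reduce the augmented matrix:
R1 ← R1 / (2/5).
R2 ← R2 − 17/10·R1.
R3 ← R3 + 9/5·R1.
R4 ← R4 − 19/5·R1.
R2 ← R2 / (-193/20).
R1 ← R1 − 13/2·R2.
R3 ← R3 − 139/10·R2.
R4 ← R4 + 193/10·R2.
R3 ← R3 / (2417/965).
R1 ← R1 − 208/193·R3.
R2 ← R2 + 32/193·R3.
R4 reduces to 0 = 0, so the extra equation is consistent.
Reading off the reduced rows gives p = 6, q = 3, r = 1.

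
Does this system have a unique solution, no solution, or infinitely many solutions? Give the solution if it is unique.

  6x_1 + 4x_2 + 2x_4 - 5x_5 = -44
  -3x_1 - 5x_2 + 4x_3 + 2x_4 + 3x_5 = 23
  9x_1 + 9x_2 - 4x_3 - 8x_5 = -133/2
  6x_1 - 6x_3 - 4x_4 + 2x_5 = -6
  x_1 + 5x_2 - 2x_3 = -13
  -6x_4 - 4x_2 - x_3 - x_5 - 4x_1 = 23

no solution

Row-reduce:
R1 ← R1 / (6).
R2 ← R2 + 3·R1.
R3 ← R3 − 9·R1.
R4 ← R4 − 6·R1.
R5 ← R5 − 1·R1.
R6 ← R6 + 4·R1.
R2 ← R2 / (-3).
R1 ← R1 − 2/3·R2.
R3 ← R3 − 3·R2.
R4 ← R4 + 4·R2.
R5 ← R5 − 13/3·R2.
R6 ← R6 + 4/3·R2.
Swap R3 and R4.
R3 ← R3 / (-34/3).
R1 ← R1 − 8/9·R3.
R2 ← R2 + 4/3·R3.
R5 ← R5 − 34/9·R3.
R6 ← R6 + 25/9·R3.
Swap R4 and R5.
R4 ← R4 / (2/3).
R1 ← R1 − 11/51·R4.
R2 ← R2 − 3/17·R4.
R3 ← R3 − 15/17·R4.
R6 ← R6 + 181/51·R4.
Swap R5 and R6.
R5 ← R5 / (228/17).
R1 ← R1 + 24/17·R5.
R2 ← R2 + 32/17·R5.
R3 ← R3 + 92/17·R5.
R4 ← R4 − 11/2·R5.
Row 6 reduces to 0 = 1/2, a contradiction. The system is inconsistent.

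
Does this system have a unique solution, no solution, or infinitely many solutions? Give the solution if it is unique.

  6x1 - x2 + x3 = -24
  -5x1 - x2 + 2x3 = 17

Row-reduce:
R1 ← R1 / (6).
R2 ← R2 + 5·R1.
R2 ← R2 / (-11/6).
R1 ← R1 + 1/6·R2.
Rank is 2 with 3 unknowns, leaving x3 free.

infinitely many solutions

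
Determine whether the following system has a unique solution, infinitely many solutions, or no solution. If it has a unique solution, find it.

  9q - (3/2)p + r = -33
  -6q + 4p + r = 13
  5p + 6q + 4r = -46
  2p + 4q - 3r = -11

Row-reduce:
R1 ← R1 / (-3/2).
R2 ← R2 − 4·R1.
R3 ← R3 − 5·R1.
R4 ← R4 − 2·R1.
R2 ← R2 / (18).
R1 ← R1 + 6·R2.
R3 ← R3 − 36·R2.
R4 ← R4 − 16·R2.
Swap R3 and R4.
R3 ← R3 / (-133/27).
R1 ← R1 − 5/9·R3.
R2 ← R2 − 11/54·R3.
Row 4 reduces to 0 = -6, a contradiction. The system is inconsistent.

no solution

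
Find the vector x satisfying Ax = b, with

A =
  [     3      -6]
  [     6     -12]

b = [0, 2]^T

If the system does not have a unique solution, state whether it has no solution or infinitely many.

Row-reduce:
R1 ← R1 / (3).
R2 ← R2 − 6·R1.
Row 2 reduces to 0 = 2, a contradiction. The system is inconsistent.

no solution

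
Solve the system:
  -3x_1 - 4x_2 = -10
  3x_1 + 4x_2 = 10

infinitely many solutions

Row-reduce:
R1 ← R1 / (-3).
R2 ← R2 − 3·R1.
Rank is 1 with 2 unknowns, leaving x_2 free.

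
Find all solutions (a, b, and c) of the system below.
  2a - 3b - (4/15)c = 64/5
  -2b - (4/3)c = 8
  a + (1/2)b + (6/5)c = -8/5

Row-reduce:
R1 ← R1 / (2).
R3 ← R3 − 1·R1.
R2 ← R2 / (-2).
R1 ← R1 + 3/2·R2.
R3 ← R3 − 2·R2.
Rank is 2 with 3 unknowns, leaving c free.

infinitely many solutions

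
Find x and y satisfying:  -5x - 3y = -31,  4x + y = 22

x = 5, y = 2

From equation 2: y = 22 − 4·x.
Substitute into equation 1 and solve: x = 5.
Then y = 2.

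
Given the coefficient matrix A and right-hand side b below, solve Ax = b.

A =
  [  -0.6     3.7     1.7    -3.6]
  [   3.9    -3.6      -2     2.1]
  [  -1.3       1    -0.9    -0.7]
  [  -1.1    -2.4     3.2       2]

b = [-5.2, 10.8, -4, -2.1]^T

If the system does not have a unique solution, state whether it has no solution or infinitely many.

x_1 = 3, x_2 = 2, x_3 = 0, x_4 = 3

Row-reduce the augmented matrix:
R1 ← R1 / (-3/5).
R2 ← R2 − 39/10·R1.
R3 ← R3 + 13/10·R1.
R4 ← R4 + 11/10·R1.
R2 ← R2 / (409/20).
R1 ← R1 + 37/6·R2.
R3 ← R3 + 421/60·R2.
R4 ← R4 + 551/60·R2.
R3 ← R3 / (-18137/12270).
R1 ← R1 + 128/1227·R3.
R2 ← R2 − 181/409·R3.
R4 ← R4 − 25444/6135·R3.
R4 ← R4 / (-56207/36274).
R1 ← R1 + 7405/18137·R4.
R2 ← R2 + 20022/18137·R4.
R3 ← R3 − 2556/18137·R4.
Reading off the reduced rows gives x_1 = 3, x_2 = 2, x_3 = 0, x_4 = 3.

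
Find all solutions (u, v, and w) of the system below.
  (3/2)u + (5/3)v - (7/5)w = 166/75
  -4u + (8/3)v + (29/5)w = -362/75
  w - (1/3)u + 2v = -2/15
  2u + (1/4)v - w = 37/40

u = -1/5, v = 1/2, w = -6/5

Row-reduce the augmented matrix:
R1 ← R1 / (3/2).
R2 ← R2 + 4·R1.
R3 ← R3 + 1/3·R1.
R4 ← R4 − 2·R1.
R2 ← R2 / (64/9).
R1 ← R1 − 10/9·R2.
R3 ← R3 − 64/27·R2.
R4 ← R4 + 71/36·R2.
Swap R3 and R4.
R3 ← R3 / (1843/1280).
R1 ← R1 + 201/160·R3.
R2 ← R2 − 93/320·R3.
R4 reduces to 0 = 0, so the extra equation is consistent.
Reading off the reduced rows gives u = -1/5, v = 1/2, w = -6/5.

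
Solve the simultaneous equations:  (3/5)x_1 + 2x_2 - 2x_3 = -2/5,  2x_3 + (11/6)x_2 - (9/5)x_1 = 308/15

Row-reduce:
R1 ← R1 / (3/5).
R2 ← R2 + 9/5·R1.
R2 ← R2 / (47/6).
R1 ← R1 − 10/3·R2.
Rank is 2 with 3 unknowns, leaving x_3 free.

infinitely many solutions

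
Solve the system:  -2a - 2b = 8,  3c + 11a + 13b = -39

infinitely many solutions

Row-reduce:
R1 ← R1 / (-2).
R2 ← R2 − 11·R1.
R2 ← R2 / (2).
R1 ← R1 − 1·R2.
Rank is 2 with 3 unknowns, leaving c free.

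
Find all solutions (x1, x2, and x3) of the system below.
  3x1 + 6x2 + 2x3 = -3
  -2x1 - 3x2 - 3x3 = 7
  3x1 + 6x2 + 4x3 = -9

x1 = 1, x2 = 0, x3 = -3

Row-reduce the augmented matrix:
R1 ← R1 / (3).
R2 ← R2 + 2·R1.
R3 ← R3 − 3·R1.
R1 ← R1 − 2·R2.
R3 ← R3 / (2).
R1 ← R1 − 4·R3.
R2 ← R2 + 5/3·R3.
Reading off the reduced rows gives x1 = 1, x2 = 0, x3 = -3.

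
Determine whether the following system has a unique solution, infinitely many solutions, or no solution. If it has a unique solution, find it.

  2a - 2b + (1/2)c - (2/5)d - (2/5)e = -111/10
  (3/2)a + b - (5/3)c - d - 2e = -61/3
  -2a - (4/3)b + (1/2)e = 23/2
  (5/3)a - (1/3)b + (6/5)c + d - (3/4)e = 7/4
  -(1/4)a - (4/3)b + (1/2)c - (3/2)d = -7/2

Row-reduce the augmented matrix:
R1 ← R1 / (2).
R2 ← R2 − 3/2·R1.
R3 ← R3 + 2·R1.
R4 ← R4 − 5/3·R1.
R5 ← R5 + 1/4·R1.
R2 ← R2 / (5/2).
R1 ← R1 + 1·R2.
R3 ← R3 + 10/3·R2.
R4 ← R4 − 4/3·R2.
R5 ← R5 + 19/12·R2.
R3 ← R3 / (-20/9).
R1 ← R1 + 17/30·R3.
R2 ← R2 + 49/60·R3.
R4 ← R4 − 337/180·R3.
R5 ← R5 + 263/360·R3.
R4 ← R4 / (7/12).
R1 ← R1 + 7/50·R4.
R2 ← R2 − 21/100·R4.
R3 ← R3 − 3/5·R4.
R5 ← R5 + 311/200·R4.
R5 ← R5 / (-55639/14000).
R1 ← R1 + 81/125·R5.
R2 ← R2 − 597/1000·R5.
R3 ← R3 − 411/175·R5.
R4 ← R4 + 641/280·R5.
Reading off the reduced rows gives a = -6, b = 0, c = 5, d = 5, e = -1.

a = -6, b = 0, c = 5, d = 5, e = -1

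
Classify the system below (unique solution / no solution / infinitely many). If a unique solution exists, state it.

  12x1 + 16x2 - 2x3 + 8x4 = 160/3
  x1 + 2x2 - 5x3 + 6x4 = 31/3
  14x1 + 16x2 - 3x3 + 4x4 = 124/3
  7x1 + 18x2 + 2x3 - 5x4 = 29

x1 = 1/3, x2 = 2, x3 = 2, x4 = 8/3

Row-reduce the augmented matrix:
R1 ← R1 / (12).
R2 ← R2 − 1·R1.
R3 ← R3 − 14·R1.
R4 ← R4 − 7·R1.
R2 ← R2 / (2/3).
R1 ← R1 − 4/3·R2.
R3 ← R3 + 8/3·R2.
R4 ← R4 − 26/3·R2.
R3 ← R3 / (-20).
R1 ← R1 − 19/2·R3.
R2 ← R2 + 29/4·R3.
R4 ← R4 − 66·R3.
R4 ← R4 / (-131/5).
R1 ← R1 + 12/5·R4.
R2 ← R2 − 11/5·R4.
R3 ← R3 + 4/5·R4.
Reading off the reduced rows gives x1 = 1/3, x2 = 2, x3 = 2, x4 = 8/3.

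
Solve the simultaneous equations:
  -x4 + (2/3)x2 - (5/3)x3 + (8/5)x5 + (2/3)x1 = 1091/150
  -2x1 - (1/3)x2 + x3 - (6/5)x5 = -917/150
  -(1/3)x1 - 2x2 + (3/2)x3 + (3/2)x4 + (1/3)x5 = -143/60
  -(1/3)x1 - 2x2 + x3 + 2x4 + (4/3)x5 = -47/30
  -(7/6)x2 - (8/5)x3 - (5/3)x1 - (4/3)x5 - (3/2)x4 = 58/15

Row-reduce the augmented matrix:
R1 ← R1 / (2/3).
R2 ← R2 + 2·R1.
R3 ← R3 + 1/3·R1.
R4 ← R4 + 1/3·R1.
R5 ← R5 + 5/3·R1.
R2 ← R2 / (5/3).
R1 ← R1 − 1·R2.
R3 ← R3 + 5/3·R2.
R4 ← R4 + 5/3·R2.
R5 ← R5 − 1/2·R2.
R3 ← R3 / (-10/3).
R1 ← R1 + 1/10·R3.
R2 ← R2 + 12/5·R3.
R4 ← R4 + 23/6·R3.
R5 ← R5 + 137/30·R3.
R4 ← R4 / (4/5).
R1 ← R1 − 9/25·R4.
R2 ← R2 + 9/25·R4.
R3 ← R3 − 3/5·R4.
R5 ← R5 + 9/25·R4.
R5 ← R5 / (-1907/400).
R1 ← R1 + 13/400·R5.
R2 ← R2 + 447/400·R5.
R3 ← R3 + 131/80·R5.
R4 ← R4 − 29/80·R5.
Reading off the reduced rows gives x1 = 9/5, x2 = -2, x3 = -3/2, x4 = -8/3, x5 = 7/5.

x1 = 9/5, x2 = -2, x3 = -3/2, x4 = -8/3, x5 = 7/5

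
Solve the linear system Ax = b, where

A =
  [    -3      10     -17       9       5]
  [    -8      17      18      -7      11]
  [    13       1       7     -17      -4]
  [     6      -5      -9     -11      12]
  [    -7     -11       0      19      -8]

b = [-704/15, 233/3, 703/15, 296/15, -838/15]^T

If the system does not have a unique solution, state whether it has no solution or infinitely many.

x_1 = 1/5, x_2 = 1/3, x_3 = 7/3, x_4 = -2, x_5 = 8/5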